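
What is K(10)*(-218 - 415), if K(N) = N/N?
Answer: -633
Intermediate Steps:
K(N) = 1
K(10)*(-218 - 415) = 1*(-218 - 415) = 1*(-633) = -633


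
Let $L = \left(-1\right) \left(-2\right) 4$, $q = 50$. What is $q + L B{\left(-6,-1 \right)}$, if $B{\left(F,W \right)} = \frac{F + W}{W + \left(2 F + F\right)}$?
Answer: $\frac{1006}{19} \approx 52.947$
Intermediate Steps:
$L = 8$ ($L = 2 \cdot 4 = 8$)
$B{\left(F,W \right)} = \frac{F + W}{W + 3 F}$
$q + L B{\left(-6,-1 \right)} = 50 + 8 \frac{-6 - 1}{-1 + 3 \left(-6\right)} = 50 + 8 \frac{1}{-1 - 18} \left(-7\right) = 50 + 8 \frac{1}{-19} \left(-7\right) = 50 + 8 \left(\left(- \frac{1}{19}\right) \left(-7\right)\right) = 50 + 8 \cdot \frac{7}{19} = 50 + \frac{56}{19} = \frac{1006}{19}$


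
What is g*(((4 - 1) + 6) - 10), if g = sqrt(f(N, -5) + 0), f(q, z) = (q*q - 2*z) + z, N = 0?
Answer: -sqrt(5) ≈ -2.2361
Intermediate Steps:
f(q, z) = q**2 - z (f(q, z) = (q**2 - 2*z) + z = q**2 - z)
g = sqrt(5) (g = sqrt((0**2 - 1*(-5)) + 0) = sqrt((0 + 5) + 0) = sqrt(5 + 0) = sqrt(5) ≈ 2.2361)
g*(((4 - 1) + 6) - 10) = sqrt(5)*(((4 - 1) + 6) - 10) = sqrt(5)*((3 + 6) - 10) = sqrt(5)*(9 - 10) = sqrt(5)*(-1) = -sqrt(5)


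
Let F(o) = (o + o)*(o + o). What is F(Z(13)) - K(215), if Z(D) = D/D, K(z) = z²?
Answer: -46221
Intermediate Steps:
Z(D) = 1
F(o) = 4*o² (F(o) = (2*o)*(2*o) = 4*o²)
F(Z(13)) - K(215) = 4*1² - 1*215² = 4*1 - 1*46225 = 4 - 46225 = -46221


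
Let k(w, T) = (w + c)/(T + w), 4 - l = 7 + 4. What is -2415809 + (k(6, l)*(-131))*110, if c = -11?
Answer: -2487859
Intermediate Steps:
l = -7 (l = 4 - (7 + 4) = 4 - 1*11 = 4 - 11 = -7)
k(w, T) = (-11 + w)/(T + w) (k(w, T) = (w - 11)/(T + w) = (-11 + w)/(T + w))
-2415809 + (k(6, l)*(-131))*110 = -2415809 + (((-11 + 6)/(-7 + 6))*(-131))*110 = -2415809 + ((-5/(-1))*(-131))*110 = -2415809 + (-1*(-5)*(-131))*110 = -2415809 + (5*(-131))*110 = -2415809 - 655*110 = -2415809 - 72050 = -2487859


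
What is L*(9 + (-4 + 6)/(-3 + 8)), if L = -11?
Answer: -517/5 ≈ -103.40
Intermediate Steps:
L*(9 + (-4 + 6)/(-3 + 8)) = -11*(9 + (-4 + 6)/(-3 + 8)) = -11*(9 + 2/5) = -11*(9 + 2*(⅕)) = -11*(9 + ⅖) = -11*47/5 = -517/5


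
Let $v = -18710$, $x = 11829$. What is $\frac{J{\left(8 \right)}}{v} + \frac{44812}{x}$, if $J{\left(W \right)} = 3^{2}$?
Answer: $\frac{838326059}{221320590} \approx 3.7878$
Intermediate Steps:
$J{\left(W \right)} = 9$
$\frac{J{\left(8 \right)}}{v} + \frac{44812}{x} = \frac{9}{-18710} + \frac{44812}{11829} = 9 \left(- \frac{1}{18710}\right) + 44812 \cdot \frac{1}{11829} = - \frac{9}{18710} + \frac{44812}{11829} = \frac{838326059}{221320590}$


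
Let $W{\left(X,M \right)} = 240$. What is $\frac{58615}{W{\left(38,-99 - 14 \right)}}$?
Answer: $\frac{11723}{48} \approx 244.23$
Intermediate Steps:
$\frac{58615}{W{\left(38,-99 - 14 \right)}} = \frac{58615}{240} = 58615 \cdot \frac{1}{240} = \frac{11723}{48}$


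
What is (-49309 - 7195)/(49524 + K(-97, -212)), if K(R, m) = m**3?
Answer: 14126/2369651 ≈ 0.0059612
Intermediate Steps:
(-49309 - 7195)/(49524 + K(-97, -212)) = (-49309 - 7195)/(49524 + (-212)**3) = -56504/(49524 - 9528128) = -56504/(-9478604) = -56504*(-1/9478604) = 14126/2369651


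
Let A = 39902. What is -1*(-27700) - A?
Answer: -12202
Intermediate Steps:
-1*(-27700) - A = -1*(-27700) - 1*39902 = 27700 - 39902 = -12202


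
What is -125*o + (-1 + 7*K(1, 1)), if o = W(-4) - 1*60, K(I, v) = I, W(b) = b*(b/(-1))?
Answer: 9506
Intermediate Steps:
W(b) = -b**2 (W(b) = b*(b*(-1)) = b*(-b) = -b**2)
o = -76 (o = -1*(-4)**2 - 1*60 = -1*16 - 60 = -16 - 60 = -76)
-125*o + (-1 + 7*K(1, 1)) = -125*(-76) + (-1 + 7*1) = 9500 + (-1 + 7) = 9500 + 6 = 9506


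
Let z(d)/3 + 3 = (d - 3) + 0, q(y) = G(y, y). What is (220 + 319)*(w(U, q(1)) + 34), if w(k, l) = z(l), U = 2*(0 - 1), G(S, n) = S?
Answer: 10241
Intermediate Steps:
q(y) = y
U = -2 (U = 2*(-1) = -2)
z(d) = -18 + 3*d (z(d) = -9 + 3*((d - 3) + 0) = -9 + 3*((-3 + d) + 0) = -9 + 3*(-3 + d) = -9 + (-9 + 3*d) = -18 + 3*d)
w(k, l) = -18 + 3*l
(220 + 319)*(w(U, q(1)) + 34) = (220 + 319)*((-18 + 3*1) + 34) = 539*((-18 + 3) + 34) = 539*(-15 + 34) = 539*19 = 10241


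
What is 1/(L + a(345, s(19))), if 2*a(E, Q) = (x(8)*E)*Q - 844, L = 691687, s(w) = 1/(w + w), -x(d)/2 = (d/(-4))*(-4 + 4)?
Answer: 1/691265 ≈ 1.4466e-6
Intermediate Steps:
x(d) = 0 (x(d) = -2*d/(-4)*(-4 + 4) = -2*d*(-1/4)*0 = -2*(-d/4)*0 = -2*0 = 0)
s(w) = 1/(2*w)
a(E, Q) = -422 (a(E, Q) = ((0*E)*Q - 844)/2 = (0*Q - 844)/2 = (0 - 844)/2 = (1/2)*(-844) = -422)
1/(L + a(345, s(19))) = 1/(691687 - 422) = 1/691265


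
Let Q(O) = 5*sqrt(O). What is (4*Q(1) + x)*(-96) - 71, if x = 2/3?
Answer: -2055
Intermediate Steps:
x = 2/3 (x = 2*(1/3) = 2/3 ≈ 0.66667)
(4*Q(1) + x)*(-96) - 71 = (4*(5*sqrt(1)) + 2/3)*(-96) - 71 = (4*(5*1) + 2/3)*(-96) - 71 = (4*5 + 2/3)*(-96) - 71 = (20 + 2/3)*(-96) - 71 = (62/3)*(-96) - 71 = -1984 - 71 = -2055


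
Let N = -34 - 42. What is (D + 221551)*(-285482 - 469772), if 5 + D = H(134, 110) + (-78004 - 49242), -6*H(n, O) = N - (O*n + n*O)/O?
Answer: -213791260288/3 ≈ -7.1264e+10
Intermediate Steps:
N = -76
H(n, O) = 38/3 + n/3 (H(n, O) = -(-76 - (O*n + n*O)/O)/6 = -(-76 - (O*n + O*n)/O)/6 = -(-76 - 2*O*n/O)/6 = -(-76 - 2*n)/6 = 38/3 + n/3)
D = -381581/3 (D = -5 + ((38/3 + (⅓)*134) + (-78004 - 49242)) = -5 + ((38/3 + 134/3) - 127246) = -5 + (172/3 - 127246) = -5 - 381566/3 = -381581/3 ≈ -1.2719e+5)
(D + 221551)*(-285482 - 469772) = (-381581/3 + 221551)*(-285482 - 469772) = (283072/3)*(-755254) = -213791260288/3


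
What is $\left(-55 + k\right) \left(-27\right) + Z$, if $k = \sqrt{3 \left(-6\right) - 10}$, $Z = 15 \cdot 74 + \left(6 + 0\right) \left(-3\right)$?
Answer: $2577 - 54 i \sqrt{7} \approx 2577.0 - 142.87 i$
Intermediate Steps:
$Z = 1092$ ($Z = 1110 + 6 \left(-3\right) = 1110 - 18 = 1092$)
$k = 2 i \sqrt{7}$ ($k = \sqrt{-18 - 10} = \sqrt{-28} = 2 i \sqrt{7} \approx 5.2915 i$)
$\left(-55 + k\right) \left(-27\right) + Z = \left(-55 + 2 i \sqrt{7}\right) \left(-27\right) + 1092 = \left(1485 - 54 i \sqrt{7}\right) + 1092 = 2577 - 54 i \sqrt{7}$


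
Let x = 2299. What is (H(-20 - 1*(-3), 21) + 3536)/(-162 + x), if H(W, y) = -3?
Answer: 3533/2137 ≈ 1.6533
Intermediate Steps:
(H(-20 - 1*(-3), 21) + 3536)/(-162 + x) = (-3 + 3536)/(-162 + 2299) = 3533/2137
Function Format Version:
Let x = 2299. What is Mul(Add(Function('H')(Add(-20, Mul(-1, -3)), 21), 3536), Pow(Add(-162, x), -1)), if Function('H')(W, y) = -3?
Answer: Rational(3533, 2137) ≈ 1.6533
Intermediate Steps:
Mul(Add(Function('H')(Add(-20, Mul(-1, -3)), 21), 3536), Pow(Add(-162, x), -1)) = Mul(Add(-3, 3536), Pow(Add(-162, 2299), -1)) = Mul(3533, Pow(2137, -1)) = Mul(3533, Rational(1, 2137)) = Rational(3533, 2137)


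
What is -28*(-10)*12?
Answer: 3360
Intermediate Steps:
-28*(-10)*12 = 280*12 = 3360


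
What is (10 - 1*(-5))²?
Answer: 225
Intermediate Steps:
(10 - 1*(-5))² = (10 + 5)² = 15² = 225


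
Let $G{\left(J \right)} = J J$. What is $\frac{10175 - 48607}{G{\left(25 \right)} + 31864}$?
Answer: $- \frac{38432}{32489} \approx -1.1829$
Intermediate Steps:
$G{\left(J \right)} = J^{2}$
$\frac{10175 - 48607}{G{\left(25 \right)} + 31864} = \frac{10175 - 48607}{25^{2} + 31864} = - \frac{38432}{625 + 31864} = - \frac{38432}{32489}$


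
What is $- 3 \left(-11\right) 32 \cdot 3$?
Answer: $3168$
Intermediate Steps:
$- 3 \left(-11\right) 32 \cdot 3 = - \left(-33\right) 32 \cdot 3 = - \left(-1056\right) 3 = \left(-1\right) \left(-3168\right) = 3168$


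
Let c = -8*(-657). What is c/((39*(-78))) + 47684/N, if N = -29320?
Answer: -4155009/1238770 ≈ -3.3541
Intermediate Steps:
c = 5256
c/((39*(-78))) + 47684/N = 5256/((39*(-78))) + 47684/(-29320) = 5256/(-3042) + 47684*(-1/29320) = 5256*(-1/3042) - 11921/7330 = -292/169 - 11921/7330 = -4155009/1238770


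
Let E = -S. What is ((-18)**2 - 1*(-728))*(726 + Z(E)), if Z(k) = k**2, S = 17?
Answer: 1067780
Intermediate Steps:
E = -17 (E = -1*17 = -17)
((-18)**2 - 1*(-728))*(726 + Z(E)) = ((-18)**2 - 1*(-728))*(726 + (-17)**2) = (324 + 728)*(726 + 289) = 1052*1015 = 1067780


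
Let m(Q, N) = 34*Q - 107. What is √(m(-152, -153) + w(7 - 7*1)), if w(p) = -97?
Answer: 2*I*√1343 ≈ 73.294*I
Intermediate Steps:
m(Q, N) = -107 + 34*Q
√(m(-152, -153) + w(7 - 7*1)) = √((-107 + 34*(-152)) - 97) = √((-107 - 5168) - 97) = √(-5275 - 97) = √(-5372) = 2*I*√1343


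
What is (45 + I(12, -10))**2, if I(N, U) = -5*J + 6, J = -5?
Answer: 5776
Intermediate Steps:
I(N, U) = 31 (I(N, U) = -5*(-5) + 6 = 25 + 6 = 31)
(45 + I(12, -10))**2 = (45 + 31)**2 = 76**2 = 5776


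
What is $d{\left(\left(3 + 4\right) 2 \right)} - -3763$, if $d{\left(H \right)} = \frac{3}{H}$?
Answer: $\frac{52685}{14} \approx 3763.2$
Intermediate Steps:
$d{\left(\left(3 + 4\right) 2 \right)} - -3763 = \frac{3}{\left(3 + 4\right) 2} - -3763 = \frac{3}{7 \cdot 2} + 3763 = \frac{3}{14} + 3763 = \frac{52685}{14}$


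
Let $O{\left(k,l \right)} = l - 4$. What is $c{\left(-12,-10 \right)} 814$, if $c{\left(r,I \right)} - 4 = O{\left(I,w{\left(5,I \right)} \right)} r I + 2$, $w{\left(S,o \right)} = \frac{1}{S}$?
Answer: $-366300$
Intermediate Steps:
$O{\left(k,l \right)} = -4 + l$
$c{\left(r,I \right)} = 6 - \frac{19 I r}{5}$ ($c{\left(r,I \right)} = 4 + \left(\left(-4 + \frac{1}{5}\right) r I + 2\right) = 4 + \left(- \frac{19 r}{5} I + 2\right) = 4 - \left(-2 + \frac{19 I r}{5}\right) = 6 - \frac{19 I r}{5}$)
$c{\left(-12,-10 \right)} 814 = \left(6 - \left(-38\right) \left(-12\right)\right) 814 = \left(6 - 456\right) 814 = \left(-450\right) 814 = -366300$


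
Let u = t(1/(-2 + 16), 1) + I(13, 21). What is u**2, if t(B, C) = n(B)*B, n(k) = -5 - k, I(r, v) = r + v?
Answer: 43467649/38416 ≈ 1131.5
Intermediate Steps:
t(B, C) = B*(-5 - B) (t(B, C) = (-5 - B)*B = B*(-5 - B))
u = 6593/196 (u = -(5 + 1/(-2 + 16))/(-2 + 16) + (13 + 21) = -1*(5 + 1/14)/14 + 34 = -1*1/14*(5 + 1/14) + 34 = -1*1/14*71/14 + 34 = -71/196 + 34 = 6593/196 ≈ 33.638)
u**2 = (6593/196)**2 = 43467649/38416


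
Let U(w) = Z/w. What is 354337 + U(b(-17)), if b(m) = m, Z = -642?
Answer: 6024371/17 ≈ 3.5438e+5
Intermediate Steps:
U(w) = -642/w
354337 + U(b(-17)) = 354337 - 642/(-17) = 354337 - 642*(-1/17) = 354337 + 642/17 = 6024371/17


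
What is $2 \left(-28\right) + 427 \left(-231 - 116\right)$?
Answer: $-148225$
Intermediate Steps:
$2 \left(-28\right) + 427 \left(-231 - 116\right) = -56 + 427 \left(-231 - 116\right) = -56 + 427 \left(-347\right) = -56 - 148169 = -148225$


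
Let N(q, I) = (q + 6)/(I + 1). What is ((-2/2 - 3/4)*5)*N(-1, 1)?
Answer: -175/8 ≈ -21.875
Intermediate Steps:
N(q, I) = (6 + q)/(1 + I)
((-2/2 - 3/4)*5)*N(-1, 1) = ((-2/2 - 3/4)*5)*((6 - 1)/(1 + 1)) = ((-2*½ - 3*¼)*5)*(5/2) = ((-1 - ¾)*5)*((½)*5) = -7/4*5*(5/2) = -35/4*5/2 = -175/8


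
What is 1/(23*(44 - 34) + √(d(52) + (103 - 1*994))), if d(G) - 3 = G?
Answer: 115/26868 - I*√209/26868 ≈ 0.0042802 - 0.00053807*I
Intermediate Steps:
d(G) = 3 + G
1/(23*(44 - 34) + √(d(52) + (103 - 1*994))) = 1/(23*(44 - 34) + √((3 + 52) + (103 - 1*994))) = 1/(23*10 + √(55 + (103 - 994))) = 1/(230 + √(55 - 891)) = 1/(230 + √(-836)) = 1/(230 + 2*I*√209)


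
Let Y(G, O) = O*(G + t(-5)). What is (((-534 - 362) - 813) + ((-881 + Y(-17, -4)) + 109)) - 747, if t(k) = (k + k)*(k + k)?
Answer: -3560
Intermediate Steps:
t(k) = 4*k² (t(k) = (2*k)*(2*k) = 4*k²)
Y(G, O) = O*(100 + G) (Y(G, O) = O*(G + 4*(-5)²) = O*(G + 4*25) = O*(G + 100) = O*(100 + G))
(((-534 - 362) - 813) + ((-881 + Y(-17, -4)) + 109)) - 747 = (((-534 - 362) - 813) + ((-881 - 4*(100 - 17)) + 109)) - 747 = ((-896 - 813) + ((-881 - 4*83) + 109)) - 747 = (-1709 + ((-881 - 332) + 109)) - 747 = (-1709 + (-1213 + 109)) - 747 = (-1709 - 1104) - 747 = -2813 - 747 = -3560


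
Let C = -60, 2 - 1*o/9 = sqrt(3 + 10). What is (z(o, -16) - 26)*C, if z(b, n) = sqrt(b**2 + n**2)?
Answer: 1560 - 60*sqrt(1633 - 324*sqrt(13)) ≈ 266.44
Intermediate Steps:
o = 18 - 9*sqrt(13) (o = 18 - 9*sqrt(3 + 10) = 18 - 9*sqrt(13) ≈ -14.450)
(z(o, -16) - 26)*C = (sqrt((18 - 9*sqrt(13))**2 + (-16)**2) - 26)*(-60) = (sqrt((18 - 9*sqrt(13))**2 + 256) - 26)*(-60) = (sqrt(256 + (18 - 9*sqrt(13))**2) - 26)*(-60) = (-26 + sqrt(256 + (18 - 9*sqrt(13))**2))*(-60) = 1560 - 60*sqrt(256 + (18 - 9*sqrt(13))**2)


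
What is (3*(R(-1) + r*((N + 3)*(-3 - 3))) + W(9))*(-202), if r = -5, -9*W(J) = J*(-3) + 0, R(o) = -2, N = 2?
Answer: -90294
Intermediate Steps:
W(J) = J/3 (W(J) = -(J*(-3) + 0)/9 = -(-3*J + 0)/9 = -(-1)*J/3 = J/3)
(3*(R(-1) + r*((N + 3)*(-3 - 3))) + W(9))*(-202) = (3*(-2 - 5*(2 + 3)*(-3 - 3)) + (⅓)*9)*(-202) = (3*(-2 - 25*(-6)) + 3)*(-202) = (3*(-2 - 5*(-30)) + 3)*(-202) = (3*(-2 + 150) + 3)*(-202) = (3*148 + 3)*(-202) = (444 + 3)*(-202) = 447*(-202) = -90294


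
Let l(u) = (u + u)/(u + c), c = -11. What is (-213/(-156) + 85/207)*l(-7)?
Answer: 133819/96876 ≈ 1.3813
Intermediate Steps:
l(u) = 2*u/(-11 + u) (l(u) = (u + u)/(u - 11) = (2*u)/(-11 + u) = 2*u/(-11 + u))
(-213/(-156) + 85/207)*l(-7) = (-213/(-156) + 85/207)*(2*(-7)/(-11 - 7)) = (-213*(-1/156) + 85*(1/207))*(2*(-7)/(-18)) = (71/52 + 85/207)*(2*(-7)*(-1/18)) = (19117/10764)*(7/9) = 133819/96876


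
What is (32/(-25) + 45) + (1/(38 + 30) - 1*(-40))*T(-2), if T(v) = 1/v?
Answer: 80623/3400 ≈ 23.713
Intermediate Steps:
(32/(-25) + 45) + (1/(38 + 30) - 1*(-40))*T(-2) = (32/(-25) + 45) + (1/(38 + 30) - 1*(-40))/(-2) = (32*(-1/25) + 45) + (1/68 + 40)*(-½) = (-32/25 + 45) + (1/68 + 40)*(-½) = 1093/25 + (2721/68)*(-½) = 1093/25 - 2721/136 = 80623/3400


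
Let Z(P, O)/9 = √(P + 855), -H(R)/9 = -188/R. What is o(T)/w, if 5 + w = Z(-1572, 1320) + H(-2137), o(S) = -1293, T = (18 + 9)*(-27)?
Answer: 34199396157/265377433342 + 53143490853*I*√717/265377433342 ≈ 0.12887 + 5.3622*I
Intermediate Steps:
T = -729 (T = 27*(-27) = -729)
H(R) = 1692/R (H(R) = -(-1692)/R = 1692/R)
Z(P, O) = 9*√(855 + P) (Z(P, O) = 9*√(P + 855) = 9*√(855 + P))
w = -12377/2137 + 9*I*√717 (w = -5 + (9*√(855 - 1572) + 1692/(-2137)) = -5 + (9*√(-717) + 1692*(-1/2137)) = -5 + (9*(I*√717) - 1692/2137) = -5 + (9*I*√717 - 1692/2137) = -5 + (-1692/2137 + 9*I*√717) = -12377/2137 + 9*I*√717 ≈ -5.7918 + 240.99*I)
o(T)/w = -1293/(-12377/2137 + 9*I*√717)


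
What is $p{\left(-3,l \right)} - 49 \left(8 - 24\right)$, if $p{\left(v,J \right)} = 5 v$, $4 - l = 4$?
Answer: $769$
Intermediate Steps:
$l = 0$ ($l = 4 - 4 = 0$)
$p{\left(-3,l \right)} - 49 \left(8 - 24\right) = 5 \left(-3\right) - 49 \left(8 - 24\right) = -15 - 49 \left(8 - 24\right) = -15 - -784 = -15 + 784 = 769$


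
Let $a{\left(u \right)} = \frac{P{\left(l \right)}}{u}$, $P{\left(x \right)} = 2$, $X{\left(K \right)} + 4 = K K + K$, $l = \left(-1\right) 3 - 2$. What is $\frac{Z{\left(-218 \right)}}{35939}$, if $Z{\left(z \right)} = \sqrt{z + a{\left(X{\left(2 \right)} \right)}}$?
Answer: $\frac{i \sqrt{217}}{35939} \approx 0.00040989 i$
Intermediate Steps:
$l = -5$ ($l = -3 - 2 = -5$)
$X{\left(K \right)} = -4 + K + K^{2}$ ($X{\left(K \right)} = -4 + \left(K K + K\right) = -4 + \left(K^{2} + K\right) = -4 + \left(K + K^{2}\right) = -4 + K + K^{2}$)
$a{\left(u \right)} = \frac{2}{u}$
$Z{\left(z \right)} = \sqrt{1 + z}$ ($Z{\left(z \right)} = \sqrt{z + \frac{2}{-4 + 2 + 2^{2}}} = \sqrt{z + \frac{2}{-4 + 2 + 4}} = \sqrt{z + \frac{2}{2}} = \sqrt{z + 2 \cdot \frac{1}{2}} = \sqrt{z + 1} = \sqrt{1 + z}$)
$\frac{Z{\left(-218 \right)}}{35939} = \frac{\sqrt{1 - 218}}{35939} = \sqrt{-217} \cdot \frac{1}{35939} = i \sqrt{217} \cdot \frac{1}{35939} = \frac{i \sqrt{217}}{35939}$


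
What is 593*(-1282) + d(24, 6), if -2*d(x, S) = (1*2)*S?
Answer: -760232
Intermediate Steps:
d(x, S) = -S (d(x, S) = -1*2*S/2 = -S)
593*(-1282) + d(24, 6) = 593*(-1282) - 1*6 = -760226 - 6 = -760232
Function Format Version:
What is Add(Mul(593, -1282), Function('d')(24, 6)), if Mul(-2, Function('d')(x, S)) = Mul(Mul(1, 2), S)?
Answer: -760232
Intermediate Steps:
Function('d')(x, S) = Mul(-1, S) (Function('d')(x, S) = Mul(Rational(-1, 2), Mul(Mul(1, 2), S)) = Mul(Rational(-1, 2), Mul(2, S)) = Mul(-1, S))
Add(Mul(593, -1282), Function('d')(24, 6)) = Add(Mul(593, -1282), Mul(-1, 6)) = Add(-760226, -6) = -760232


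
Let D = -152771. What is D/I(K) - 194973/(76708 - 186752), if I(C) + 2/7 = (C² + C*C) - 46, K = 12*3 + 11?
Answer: -5077916351/153071204 ≈ -33.174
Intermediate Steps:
K = 47 (K = 36 + 11 = 47)
I(C) = -324/7 + 2*C² (I(C) = -2/7 + ((C² + C*C) - 46) = -2/7 + ((C² + C²) - 46) = -2/7 + (2*C² - 46) = -2/7 + (-46 + 2*C²) = -324/7 + 2*C²)
D/I(K) - 194973/(76708 - 186752) = -152771/(-324/7 + 2*47²) - 194973/(76708 - 186752) = -152771/(-324/7 + 2*2209) - 194973/(-110044) = -152771/(-324/7 + 4418) - 194973*(-1/110044) = -152771/30602/7 + 194973/110044 = -152771*7/30602 + 194973/110044 = -1069397/30602 + 194973/110044 = -5077916351/153071204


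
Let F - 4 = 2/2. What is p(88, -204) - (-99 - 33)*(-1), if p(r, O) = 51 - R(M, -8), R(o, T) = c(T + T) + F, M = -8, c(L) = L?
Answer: -70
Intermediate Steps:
F = 5 (F = 4 + 2/2 = 4 + 2*(1/2) = 4 + 1 = 5)
R(o, T) = 5 + 2*T (R(o, T) = (T + T) + 5 = 2*T + 5 = 5 + 2*T)
p(r, O) = 62 (p(r, O) = 51 - (5 + 2*(-8)) = 51 - (5 - 16) = 51 - 1*(-11) = 51 + 11 = 62)
p(88, -204) - (-99 - 33)*(-1) = 62 - (-99 - 33)*(-1) = 62 - (-132)*(-1) = 62 - 1*132 = 62 - 132 = -70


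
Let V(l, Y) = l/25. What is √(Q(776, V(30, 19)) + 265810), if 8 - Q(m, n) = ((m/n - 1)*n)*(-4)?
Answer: √6722930/5 ≈ 518.57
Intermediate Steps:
V(l, Y) = l/25 (V(l, Y) = l*(1/25) = l/25)
Q(m, n) = 8 + 4*n*(-1 + m/n) (Q(m, n) = 8 - (m/n - 1)*n*(-4) = 8 - (-1 + m/n)*n*(-4) = 8 - n*(-1 + m/n)*(-4) = 8 - (-4)*n*(-1 + m/n) = 8 + 4*n*(-1 + m/n))
√(Q(776, V(30, 19)) + 265810) = √((8 - 4*30/25 + 4*776) + 265810) = √((8 - 4*6/5 + 3104) + 265810) = √((8 - 24/5 + 3104) + 265810) = √(15536/5 + 265810) = √(1344586/5) = √6722930/5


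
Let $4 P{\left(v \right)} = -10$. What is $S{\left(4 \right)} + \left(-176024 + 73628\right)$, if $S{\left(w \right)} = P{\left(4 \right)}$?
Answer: $- \frac{204797}{2} \approx -1.024 \cdot 10^{5}$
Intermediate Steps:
$P{\left(v \right)} = - \frac{5}{2}$ ($P{\left(v \right)} = \frac{1}{4} \left(-10\right) = - \frac{5}{2}$)
$S{\left(w \right)} = - \frac{5}{2}$
$S{\left(4 \right)} + \left(-176024 + 73628\right) = - \frac{5}{2} + \left(-176024 + 73628\right) = - \frac{5}{2} - 102396 = - \frac{204797}{2}$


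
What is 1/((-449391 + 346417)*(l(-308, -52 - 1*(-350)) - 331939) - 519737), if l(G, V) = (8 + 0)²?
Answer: 1/34173976513 ≈ 2.9262e-11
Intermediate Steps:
l(G, V) = 64 (l(G, V) = 8² = 64)
1/((-449391 + 346417)*(l(-308, -52 - 1*(-350)) - 331939) - 519737) = 1/((-449391 + 346417)*(64 - 331939) - 519737) = 1/(-102974*(-331875) - 519737) = 1/(34174496250 - 519737) = 1/34173976513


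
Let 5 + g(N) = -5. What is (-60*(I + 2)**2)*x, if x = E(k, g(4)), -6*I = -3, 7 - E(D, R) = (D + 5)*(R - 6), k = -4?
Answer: -8625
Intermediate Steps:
g(N) = -10 (g(N) = -5 - 5 = -10)
E(D, R) = 7 - (-6 + R)*(5 + D) (E(D, R) = 7 - (D + 5)*(R - 6) = 7 - (5 + D)*(-6 + R) = 7 - (-6 + R)*(5 + D))
I = 1/2 (I = -1/6*(-3) = 1/2 ≈ 0.50000)
x = 23 (x = 37 - 5*(-10) + 6*(-4) - 1*(-4)*(-10) = 37 + 50 - 24 - 40 = 23)
(-60*(I + 2)**2)*x = -60*(1/2 + 2)**2*23 = -60*(5/2)**2*23 = -60*25/4*23 = -375*23 = -8625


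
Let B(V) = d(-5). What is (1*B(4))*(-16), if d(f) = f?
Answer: 80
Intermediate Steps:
B(V) = -5
(1*B(4))*(-16) = (1*(-5))*(-16) = -5*(-16) = 80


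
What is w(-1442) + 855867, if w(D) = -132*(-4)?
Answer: 856395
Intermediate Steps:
w(D) = 528
w(-1442) + 855867 = 528 + 855867 = 856395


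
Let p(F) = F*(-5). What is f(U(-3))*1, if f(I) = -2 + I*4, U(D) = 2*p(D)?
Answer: 118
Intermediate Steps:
p(F) = -5*F
U(D) = -10*D (U(D) = 2*(-5*D) = -10*D)
f(I) = -2 + 4*I
f(U(-3))*1 = (-2 + 4*(-10*(-3)))*1 = (-2 + 4*30)*1 = (-2 + 120)*1 = 118*1 = 118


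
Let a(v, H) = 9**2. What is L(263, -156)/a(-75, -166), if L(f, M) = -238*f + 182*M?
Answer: -90986/81 ≈ -1123.3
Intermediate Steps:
a(v, H) = 81
L(263, -156)/a(-75, -166) = (-238*263 + 182*(-156))/81 = (-62594 - 28392)*(1/81) = -90986*1/81 = -90986/81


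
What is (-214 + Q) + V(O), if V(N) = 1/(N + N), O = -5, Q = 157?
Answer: -571/10 ≈ -57.100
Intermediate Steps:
V(N) = 1/(2*N)
(-214 + Q) + V(O) = (-214 + 157) + (½)/(-5) = -57 + (½)*(-⅕) = -57 - ⅒ = -571/10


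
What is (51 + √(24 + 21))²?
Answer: 2646 + 306*√5 ≈ 3330.2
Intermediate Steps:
(51 + √(24 + 21))² = (51 + √45)² = (51 + 3*√5)²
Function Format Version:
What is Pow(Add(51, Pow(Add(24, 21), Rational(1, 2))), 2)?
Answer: Add(2646, Mul(306, Pow(5, Rational(1, 2)))) ≈ 3330.2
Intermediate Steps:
Pow(Add(51, Pow(Add(24, 21), Rational(1, 2))), 2) = Pow(Add(51, Pow(45, Rational(1, 2))), 2) = Pow(Add(51, Mul(3, Pow(5, Rational(1, 2)))), 2)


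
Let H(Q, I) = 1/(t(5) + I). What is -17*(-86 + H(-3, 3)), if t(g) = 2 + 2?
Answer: 10217/7 ≈ 1459.6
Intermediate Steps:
t(g) = 4
H(Q, I) = 1/(4 + I)
-17*(-86 + H(-3, 3)) = -17*(-86 + 1/(4 + 3)) = -17*(-86 + 1/7) = -17*(-86 + ⅐) = -17*(-601/7) = 10217/7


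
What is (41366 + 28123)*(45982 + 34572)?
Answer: 5597616906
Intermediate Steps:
(41366 + 28123)*(45982 + 34572) = 69489*80554 = 5597616906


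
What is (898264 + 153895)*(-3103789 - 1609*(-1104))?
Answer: -1396691621027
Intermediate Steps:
(898264 + 153895)*(-3103789 - 1609*(-1104)) = 1052159*(-3103789 + 1776336) = 1052159*(-1327453) = -1396691621027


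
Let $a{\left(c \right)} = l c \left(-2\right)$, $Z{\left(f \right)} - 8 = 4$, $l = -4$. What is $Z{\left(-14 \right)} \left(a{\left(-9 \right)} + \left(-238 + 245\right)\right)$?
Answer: $-780$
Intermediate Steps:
$Z{\left(f \right)} = 12$ ($Z{\left(f \right)} = 8 + 4 = 12$)
$a{\left(c \right)} = 8 c$ ($a{\left(c \right)} = - 4 c \left(-2\right) = 8 c$)
$Z{\left(-14 \right)} \left(a{\left(-9 \right)} + \left(-238 + 245\right)\right) = 12 \left(8 \left(-9\right) + \left(-238 + 245\right)\right) = 12 \left(-72 + 7\right) = 12 \left(-65\right) = -780$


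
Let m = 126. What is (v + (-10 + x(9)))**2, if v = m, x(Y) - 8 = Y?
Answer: 17689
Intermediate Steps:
x(Y) = 8 + Y
v = 126
(v + (-10 + x(9)))**2 = (126 + (-10 + (8 + 9)))**2 = (126 + (-10 + 17))**2 = (126 + 7)**2 = 133**2 = 17689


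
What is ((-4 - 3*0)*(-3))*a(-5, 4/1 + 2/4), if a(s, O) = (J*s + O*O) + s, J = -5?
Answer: 483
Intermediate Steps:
a(s, O) = O² - 4*s (a(s, O) = (-5*s + O*O) + s = (-5*s + O²) + s = (O² - 5*s) + s = O² - 4*s)
((-4 - 3*0)*(-3))*a(-5, 4/1 + 2/4) = ((-4 - 3*0)*(-3))*((4/1 + 2/4)² - 4*(-5)) = ((-4 + 0)*(-3))*((4*1 + 2*(¼))² + 20) = (-4*(-3))*((4 + ½)² + 20) = 12*((9/2)² + 20) = 12*(81/4 + 20) = 12*(161/4) = 483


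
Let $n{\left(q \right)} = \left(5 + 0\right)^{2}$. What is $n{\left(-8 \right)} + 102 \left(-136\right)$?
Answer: $-13847$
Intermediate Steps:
$n{\left(q \right)} = 25$ ($n{\left(q \right)} = 5^{2} = 25$)
$n{\left(-8 \right)} + 102 \left(-136\right) = 25 + 102 \left(-136\right) = 25 - 13872 = -13847$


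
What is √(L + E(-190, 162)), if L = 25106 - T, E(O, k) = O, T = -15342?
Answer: √40258 ≈ 200.64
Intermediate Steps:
L = 40448 (L = 25106 - 1*(-15342) = 25106 + 15342 = 40448)
√(L + E(-190, 162)) = √(40448 - 190) = √40258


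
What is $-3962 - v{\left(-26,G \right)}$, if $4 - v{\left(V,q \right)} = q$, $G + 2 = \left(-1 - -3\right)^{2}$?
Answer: $-3964$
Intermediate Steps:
$G = 2$ ($G = -2 + \left(-1 - -3\right)^{2} = -2 + \left(-1 + 3\right)^{2} = -2 + 2^{2} = -2 + 4 = 2$)
$v{\left(V,q \right)} = 4 - q$
$-3962 - v{\left(-26,G \right)} = -3962 - \left(4 - 2\right) = -3962 - 2 = -3964$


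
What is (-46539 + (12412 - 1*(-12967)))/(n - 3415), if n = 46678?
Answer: -920/1881 ≈ -0.48910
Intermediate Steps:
(-46539 + (12412 - 1*(-12967)))/(n - 3415) = (-46539 + (12412 - 1*(-12967)))/(46678 - 3415) = (-46539 + (12412 + 12967))/43263 = (-46539 + 25379)*(1/43263) = -21160*1/43263 = -920/1881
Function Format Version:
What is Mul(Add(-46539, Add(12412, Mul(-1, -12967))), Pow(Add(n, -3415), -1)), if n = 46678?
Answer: Rational(-920, 1881) ≈ -0.48910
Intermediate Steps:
Mul(Add(-46539, Add(12412, Mul(-1, -12967))), Pow(Add(n, -3415), -1)) = Mul(Add(-46539, Add(12412, Mul(-1, -12967))), Pow(Add(46678, -3415), -1)) = Mul(Add(-46539, Add(12412, 12967)), Pow(43263, -1)) = Mul(Add(-46539, 25379), Rational(1, 43263)) = Mul(-21160, Rational(1, 43263)) = Rational(-920, 1881)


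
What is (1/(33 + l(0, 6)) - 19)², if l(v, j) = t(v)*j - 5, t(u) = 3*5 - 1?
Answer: 4524129/12544 ≈ 360.66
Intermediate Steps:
t(u) = 14 (t(u) = 15 - 1 = 14)
l(v, j) = -5 + 14*j (l(v, j) = 14*j - 5 = -5 + 14*j)
(1/(33 + l(0, 6)) - 19)² = (1/(33 + (-5 + 14*6)) - 19)² = (1/(33 + (-5 + 84)) - 19)² = (1/(33 + 79) - 19)² = (1/112 - 19)² = (-2127/112)² = 4524129/12544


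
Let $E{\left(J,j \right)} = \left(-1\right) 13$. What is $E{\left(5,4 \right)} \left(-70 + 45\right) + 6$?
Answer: $331$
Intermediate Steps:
$E{\left(J,j \right)} = -13$
$E{\left(5,4 \right)} \left(-70 + 45\right) + 6 = - 13 \left(-70 + 45\right) + 6 = \left(-13\right) \left(-25\right) + 6 = 325 + 6 = 331$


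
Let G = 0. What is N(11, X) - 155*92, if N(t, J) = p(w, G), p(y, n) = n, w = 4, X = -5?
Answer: -14260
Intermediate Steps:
N(t, J) = 0
N(11, X) - 155*92 = 0 - 155*92 = 0 - 14260 = -14260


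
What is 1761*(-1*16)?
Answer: -28176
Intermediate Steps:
1761*(-1*16) = 1761*(-16) = -28176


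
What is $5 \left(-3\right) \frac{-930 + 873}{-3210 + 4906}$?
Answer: $\frac{855}{1696} \approx 0.50413$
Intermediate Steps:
$5 \left(-3\right) \frac{-930 + 873}{-3210 + 4906} = - 15 \left(- \frac{57}{1696}\right) = - 15 \left(\left(-57\right) \frac{1}{1696}\right) = \left(-15\right) \left(- \frac{57}{1696}\right) = \frac{855}{1696}$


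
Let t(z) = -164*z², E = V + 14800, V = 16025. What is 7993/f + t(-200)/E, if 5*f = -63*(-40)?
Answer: -13599359/69048 ≈ -196.96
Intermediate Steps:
E = 30825 (E = 16025 + 14800 = 30825)
f = 504 (f = (-63*(-40))/5 = (⅕)*2520 = 504)
7993/f + t(-200)/E = 7993/504 - 164*(-200)²/30825 = 7993*(1/504) - 164*40000*(1/30825) = 7993/504 - 6560000*1/30825 = 7993/504 - 262400/1233 = -13599359/69048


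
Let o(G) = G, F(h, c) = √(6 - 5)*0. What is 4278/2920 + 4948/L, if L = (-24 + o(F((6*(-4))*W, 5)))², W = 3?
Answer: 528509/52560 ≈ 10.055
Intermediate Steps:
F(h, c) = 0 (F(h, c) = √1*0 = 1*0 = 0)
L = 576 (L = (-24 + 0)² = (-24)² = 576)
4278/2920 + 4948/L = 4278/2920 + 4948/576 = 4278*(1/2920) + 4948*(1/576) = 2139/1460 + 1237/144 = 528509/52560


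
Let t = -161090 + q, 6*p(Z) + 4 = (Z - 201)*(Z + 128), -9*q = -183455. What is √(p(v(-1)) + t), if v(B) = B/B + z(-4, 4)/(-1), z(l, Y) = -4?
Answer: I*√1305463/3 ≈ 380.86*I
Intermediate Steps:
q = 183455/9 (q = -⅑*(-183455) = 183455/9 ≈ 20384.)
v(B) = 5 (v(B) = B/B - 4/(-1) = 1 - 4*(-1) = 1 + 4 = 5)
p(Z) = -⅔ + (-201 + Z)*(128 + Z)/6 (p(Z) = -⅔ + ((Z - 201)*(Z + 128))/6 = -⅔ + ((-201 + Z)*(128 + Z))/6 = -⅔ + (-201 + Z)*(128 + Z)/6)
t = -1266355/9 (t = -161090 + 183455/9 = -1266355/9 ≈ -1.4071e+5)
√(p(v(-1)) + t) = √((-12866/3 - 73/6*5 + (⅙)*5²) - 1266355/9) = √((-12866/3 - 365/6 + (⅙)*25) - 1266355/9) = √((-12866/3 - 365/6 + 25/6) - 1266355/9) = √(-13036/3 - 1266355/9) = √(-1305463/9) = I*√1305463/3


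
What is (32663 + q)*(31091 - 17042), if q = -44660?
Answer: -168545853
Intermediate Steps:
(32663 + q)*(31091 - 17042) = (32663 - 44660)*(31091 - 17042) = -11997*14049 = -168545853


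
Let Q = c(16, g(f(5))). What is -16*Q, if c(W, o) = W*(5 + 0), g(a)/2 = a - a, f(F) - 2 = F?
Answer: -1280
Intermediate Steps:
f(F) = 2 + F
g(a) = 0 (g(a) = 2*(a - a) = 2*0 = 0)
c(W, o) = 5*W (c(W, o) = W*5 = 5*W)
Q = 80 (Q = 5*16 = 80)
-16*Q = -16*80 = -1280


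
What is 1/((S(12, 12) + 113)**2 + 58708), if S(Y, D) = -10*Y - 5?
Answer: 1/58852 ≈ 1.6992e-5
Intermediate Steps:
S(Y, D) = -5 - 10*Y
1/((S(12, 12) + 113)**2 + 58708) = 1/(((-5 - 10*12) + 113)**2 + 58708) = 1/(((-5 - 120) + 113)**2 + 58708) = 1/((-125 + 113)**2 + 58708) = 1/((-12)**2 + 58708) = 1/(144 + 58708) = 1/58852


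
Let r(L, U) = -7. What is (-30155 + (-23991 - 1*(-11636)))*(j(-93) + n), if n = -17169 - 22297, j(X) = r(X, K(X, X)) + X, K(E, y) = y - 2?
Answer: 1681950660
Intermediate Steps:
K(E, y) = -2 + y
j(X) = -7 + X
n = -39466
(-30155 + (-23991 - 1*(-11636)))*(j(-93) + n) = (-30155 + (-23991 - 1*(-11636)))*((-7 - 93) - 39466) = (-30155 + (-23991 + 11636))*(-100 - 39466) = (-30155 - 12355)*(-39566) = -42510*(-39566) = 1681950660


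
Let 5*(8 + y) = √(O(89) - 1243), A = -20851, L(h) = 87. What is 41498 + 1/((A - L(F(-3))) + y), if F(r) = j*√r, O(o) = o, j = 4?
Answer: 227582792984621/5484187027 - 5*I*√1154/10968374054 ≈ 41498.0 - 1.5486e-8*I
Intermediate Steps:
F(r) = 4*√r
y = -8 + I*√1154/5 (y = -8 + √(89 - 1243)/5 = -8 + √(-1154)/5 = -8 + (I*√1154)/5 = -8 + I*√1154/5 ≈ -8.0 + 6.7941*I)
41498 + 1/((A - L(F(-3))) + y) = 41498 + 1/((-20851 - 1*87) + (-8 + I*√1154/5)) = 41498 + 1/((-20851 - 87) + (-8 + I*√1154/5)) = 41498 + 1/(-20938 + (-8 + I*√1154/5)) = 41498 + 1/(-20946 + I*√1154/5)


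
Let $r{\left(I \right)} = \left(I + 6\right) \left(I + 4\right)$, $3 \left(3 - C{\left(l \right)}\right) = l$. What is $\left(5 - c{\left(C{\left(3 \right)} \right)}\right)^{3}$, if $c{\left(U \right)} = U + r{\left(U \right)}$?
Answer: $-91125$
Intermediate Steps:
$C{\left(l \right)} = 3 - \frac{l}{3}$
$r{\left(I \right)} = \left(4 + I\right) \left(6 + I\right)$ ($r{\left(I \right)} = \left(6 + I\right) \left(4 + I\right) = \left(4 + I\right) \left(6 + I\right)$)
$c{\left(U \right)} = 24 + U^{2} + 11 U$ ($c{\left(U \right)} = U + \left(24 + U^{2} + 10 U\right) = 24 + U^{2} + 11 U$)
$\left(5 - c{\left(C{\left(3 \right)} \right)}\right)^{3} = \left(5 - \left(24 + \left(3 - 1\right)^{2} + 11 \left(3 - 1\right)\right)\right)^{3} = \left(5 - \left(24 + 2^{2} + 11 \cdot 2\right)\right)^{3} = \left(5 - \left(24 + 4 + 22\right)\right)^{3} = \left(5 - 50\right)^{3} = \left(-45\right)^{3} = -91125$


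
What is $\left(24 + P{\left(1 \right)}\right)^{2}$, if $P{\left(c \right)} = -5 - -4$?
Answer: $529$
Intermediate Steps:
$P{\left(c \right)} = -1$ ($P{\left(c \right)} = -5 + 4 = -1$)
$\left(24 + P{\left(1 \right)}\right)^{2} = \left(24 - 1\right)^{2} = 23^{2} = 529$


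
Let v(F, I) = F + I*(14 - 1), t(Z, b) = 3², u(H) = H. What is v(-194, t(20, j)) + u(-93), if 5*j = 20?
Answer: -170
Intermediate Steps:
j = 4 (j = (⅕)*20 = 4)
t(Z, b) = 9
v(F, I) = F + 13*I (v(F, I) = F + I*13 = F + 13*I)
v(-194, t(20, j)) + u(-93) = (-194 + 13*9) - 93 = (-194 + 117) - 93 = -77 - 93 = -170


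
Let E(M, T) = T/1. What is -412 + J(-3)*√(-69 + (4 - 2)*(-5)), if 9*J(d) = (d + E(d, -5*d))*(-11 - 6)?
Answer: -412 - 68*I*√79/3 ≈ -412.0 - 201.47*I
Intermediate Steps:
E(M, T) = T (E(M, T) = T*1 = T)
J(d) = 68*d/9 (J(d) = ((d - 5*d)*(-11 - 6))/9 = (-4*d*(-17))/9 = (68*d)/9 = 68*d/9)
-412 + J(-3)*√(-69 + (4 - 2)*(-5)) = -412 + ((68/9)*(-3))*√(-69 + (4 - 2)*(-5)) = -412 - 68*√(-69 + 2*(-5))/3 = -412 - 68*√(-69 - 10)/3 = -412 - 68*I*√79/3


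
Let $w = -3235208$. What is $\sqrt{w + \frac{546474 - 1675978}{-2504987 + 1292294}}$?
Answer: $\frac{2 i \sqrt{1189443542560217130}}{1212693} \approx 1798.7 i$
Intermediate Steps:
$\sqrt{w + \frac{546474 - 1675978}{-2504987 + 1292294}} = \sqrt{-3235208 + \frac{546474 - 1675978}{-2504987 + 1292294}} = \sqrt{-3235208 - \frac{1129504}{-1212693}} = \sqrt{-3235208 - - \frac{1129504}{1212693}} = \sqrt{-3235208 + \frac{1129504}{1212693}} = \sqrt{- \frac{3923312965640}{1212693}} = \frac{2 i \sqrt{1189443542560217130}}{1212693}$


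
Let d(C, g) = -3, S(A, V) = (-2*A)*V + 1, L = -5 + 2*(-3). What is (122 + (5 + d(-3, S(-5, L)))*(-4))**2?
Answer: 12996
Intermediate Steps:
L = -11 (L = -5 - 6 = -11)
S(A, V) = 1 - 2*A*V (S(A, V) = -2*A*V + 1 = 1 - 2*A*V)
(122 + (5 + d(-3, S(-5, L)))*(-4))**2 = (122 + (5 - 3)*(-4))**2 = (122 + 2*(-4))**2 = (122 - 8)**2 = 114**2 = 12996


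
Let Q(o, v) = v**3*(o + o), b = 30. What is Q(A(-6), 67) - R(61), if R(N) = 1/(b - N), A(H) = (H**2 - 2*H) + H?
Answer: 783186853/31 ≈ 2.5264e+7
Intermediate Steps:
A(H) = H**2 - H
Q(o, v) = 2*o*v**3 (Q(o, v) = v**3*(2*o) = 2*o*v**3)
R(N) = 1/(30 - N)
Q(A(-6), 67) - R(61) = 2*(-6*(-1 - 6))*67**3 - (-1)/(-30 + 61) = 2*(-6*(-7))*300763 - (-1)/31 = 2*42*300763 - (-1)/31 = 25264092 - 1*(-1/31) = 25264092 + 1/31 = 783186853/31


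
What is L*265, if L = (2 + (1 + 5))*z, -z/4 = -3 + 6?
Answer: -25440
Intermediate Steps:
z = -12 (z = -4*(-3 + 6) = -4*3 = -12)
L = -96 (L = (2 + (1 + 5))*(-12) = (2 + 6)*(-12) = 8*(-12) = -96)
L*265 = -96*265 = -25440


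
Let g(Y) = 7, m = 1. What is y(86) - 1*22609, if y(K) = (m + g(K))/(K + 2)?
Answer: -248698/11 ≈ -22609.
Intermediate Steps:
y(K) = 8/(2 + K) (y(K) = (1 + 7)/(K + 2) = 8/(2 + K))
y(86) - 1*22609 = 8/(2 + 86) - 1*22609 = 8/88 - 22609 = 8*(1/88) - 22609 = 1/11 - 22609 = -248698/11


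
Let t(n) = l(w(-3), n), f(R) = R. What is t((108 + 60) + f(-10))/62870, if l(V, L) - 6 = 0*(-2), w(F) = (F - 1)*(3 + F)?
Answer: 3/31435 ≈ 9.5435e-5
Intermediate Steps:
w(F) = (-1 + F)*(3 + F)
l(V, L) = 6 (l(V, L) = 6 + 0*(-2) = 6 + 0 = 6)
t(n) = 6
t((108 + 60) + f(-10))/62870 = 6/62870 = 6*(1/62870) = 3/31435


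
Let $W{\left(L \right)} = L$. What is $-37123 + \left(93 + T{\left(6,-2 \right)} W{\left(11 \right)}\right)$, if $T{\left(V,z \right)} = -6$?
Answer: $-37096$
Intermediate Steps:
$-37123 + \left(93 + T{\left(6,-2 \right)} W{\left(11 \right)}\right) = -37123 + \left(93 - 66\right) = -37123 + 27 = -37096$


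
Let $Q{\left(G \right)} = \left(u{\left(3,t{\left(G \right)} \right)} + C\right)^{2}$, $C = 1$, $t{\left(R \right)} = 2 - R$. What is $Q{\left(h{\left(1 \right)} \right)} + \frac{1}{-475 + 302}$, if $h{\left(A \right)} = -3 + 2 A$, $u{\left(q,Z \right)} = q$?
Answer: $\frac{2767}{173} \approx 15.994$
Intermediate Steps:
$Q{\left(G \right)} = 16$ ($Q{\left(G \right)} = \left(3 + 1\right)^{2} = 4^{2} = 16$)
$Q{\left(h{\left(1 \right)} \right)} + \frac{1}{-475 + 302} = 16 + \frac{1}{-475 + 302} = 16 + \frac{1}{-173} = 16 - \frac{1}{173} = \frac{2767}{173}$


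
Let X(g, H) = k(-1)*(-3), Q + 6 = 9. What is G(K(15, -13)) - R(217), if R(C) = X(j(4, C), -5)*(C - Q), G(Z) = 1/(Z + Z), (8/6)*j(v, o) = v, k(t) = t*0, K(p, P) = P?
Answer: -1/26 ≈ -0.038462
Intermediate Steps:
Q = 3 (Q = -6 + 9 = 3)
k(t) = 0
j(v, o) = 3*v/4
X(g, H) = 0 (X(g, H) = 0*(-3) = 0)
G(Z) = 1/(2*Z)
R(C) = 0 (R(C) = 0*(C - 1*3) = 0*(C - 3) = 0*(-3 + C) = 0)
G(K(15, -13)) - R(217) = (½)/(-13) - 1*0 = (½)*(-1/13) + 0 = -1/26 + 0 = -1/26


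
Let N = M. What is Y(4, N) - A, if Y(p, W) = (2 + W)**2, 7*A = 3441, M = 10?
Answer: -2433/7 ≈ -347.57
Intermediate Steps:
A = 3441/7 (A = (1/7)*3441 = 3441/7 ≈ 491.57)
N = 10
Y(4, N) - A = (2 + 10)**2 - 1*3441/7 = 12**2 - 3441/7 = 144 - 3441/7 = -2433/7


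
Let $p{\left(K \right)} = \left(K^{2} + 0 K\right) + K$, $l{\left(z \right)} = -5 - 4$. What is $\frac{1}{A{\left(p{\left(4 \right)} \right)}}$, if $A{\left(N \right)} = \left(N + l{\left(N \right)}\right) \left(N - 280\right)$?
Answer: $- \frac{1}{2860} \approx -0.00034965$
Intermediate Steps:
$l{\left(z \right)} = -9$ ($l{\left(z \right)} = -5 - 4 = -9$)
$p{\left(K \right)} = K + K^{2}$ ($p{\left(K \right)} = \left(K^{2} + 0\right) + K = K^{2} + K = K + K^{2}$)
$A{\left(N \right)} = \left(-280 + N\right) \left(-9 + N\right)$ ($A{\left(N \right)} = \left(N - 9\right) \left(N - 280\right) = \left(-9 + N\right) \left(-280 + N\right) = \left(-280 + N\right) \left(-9 + N\right)$)
$\frac{1}{A{\left(p{\left(4 \right)} \right)}} = \frac{1}{2520 + \left(4 \left(1 + 4\right)\right)^{2} - 289 \cdot 4 \left(1 + 4\right)} = \frac{1}{2520 + \left(4 \cdot 5\right)^{2} - 289 \cdot 4 \cdot 5} = \frac{1}{2520 + 20^{2} - 5780} = \frac{1}{2520 + 400 - 5780} = \frac{1}{-2860} = - \frac{1}{2860}$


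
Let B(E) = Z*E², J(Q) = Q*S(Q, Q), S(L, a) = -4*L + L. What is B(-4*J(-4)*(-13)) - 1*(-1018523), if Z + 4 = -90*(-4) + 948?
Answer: 8124959387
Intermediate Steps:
S(L, a) = -3*L
Z = 1304 (Z = -4 + (-90*(-4) + 948) = -4 + (360 + 948) = -4 + 1308 = 1304)
J(Q) = -3*Q² (J(Q) = Q*(-3*Q) = -3*Q²)
B(E) = 1304*E²
B(-4*J(-4)*(-13)) - 1*(-1018523) = 1304*(-(-12)*(-4)²*(-13))² - 1*(-1018523) = 1304*(-(-12)*16*(-13))² + 1018523 = 1304*(-4*(-48)*(-13))² + 1018523 = 1304*(192*(-13))² + 1018523 = 1304*(-2496)² + 1018523 = 1304*6230016 + 1018523 = 8123940864 + 1018523 = 8124959387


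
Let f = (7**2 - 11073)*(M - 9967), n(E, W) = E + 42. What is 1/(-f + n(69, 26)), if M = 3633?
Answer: -1/69825905 ≈ -1.4321e-8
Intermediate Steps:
n(E, W) = 42 + E
f = 69826016 (f = (7**2 - 11073)*(3633 - 9967) = (49 - 11073)*(-6334) = -11024*(-6334) = 69826016)
1/(-f + n(69, 26)) = 1/(-1*69826016 + (42 + 69)) = 1/(-69826016 + 111) = 1/(-69825905) = -1/69825905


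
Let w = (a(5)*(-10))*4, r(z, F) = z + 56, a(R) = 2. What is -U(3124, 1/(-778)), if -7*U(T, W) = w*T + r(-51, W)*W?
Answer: -194437765/5446 ≈ -35703.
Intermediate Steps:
r(z, F) = 56 + z
w = -80 (w = (2*(-10))*4 = -20*4 = -80)
U(T, W) = -5*W/7 + 80*T/7 (U(T, W) = -(-80*T + (56 - 51)*W)/7 = -(-80*T + 5*W)/7 = -5*W/7 + 80*T/7)
-U(3124, 1/(-778)) = -(-5/7/(-778) + (80/7)*3124) = -(-5/7*(-1/778) + 249920/7) = -(5/5446 + 249920/7) = -1*194437765/5446 = -194437765/5446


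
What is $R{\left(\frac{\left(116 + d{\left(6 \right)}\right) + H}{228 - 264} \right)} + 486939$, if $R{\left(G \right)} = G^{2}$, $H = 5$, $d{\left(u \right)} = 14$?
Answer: $\frac{7791249}{16} \approx 4.8695 \cdot 10^{5}$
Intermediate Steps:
$R{\left(\frac{\left(116 + d{\left(6 \right)}\right) + H}{228 - 264} \right)} + 486939 = \left(\frac{\left(116 + 14\right) + 5}{228 - 264}\right)^{2} + 486939 = \left(\frac{130 + 5}{-36}\right)^{2} + 486939 = \left(135 \left(- \frac{1}{36}\right)\right)^{2} + 486939 = \left(- \frac{15}{4}\right)^{2} + 486939 = \frac{225}{16} + 486939 = \frac{7791249}{16}$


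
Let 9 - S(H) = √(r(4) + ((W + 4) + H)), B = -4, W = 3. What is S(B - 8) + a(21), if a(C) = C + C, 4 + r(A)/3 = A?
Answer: 51 - I*√5 ≈ 51.0 - 2.2361*I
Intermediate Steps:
r(A) = -12 + 3*A
a(C) = 2*C
S(H) = 9 - √(7 + H) (S(H) = 9 - √((-12 + 3*4) + ((3 + 4) + H)) = 9 - √((-12 + 12) + (7 + H)) = 9 - √(0 + (7 + H)) = 9 - √(7 + H))
S(B - 8) + a(21) = (9 - √(7 + (-4 - 8))) + 2*21 = (9 - √(7 - 12)) + 42 = (9 - √(-5)) + 42 = (9 - I*√5) + 42 = 51 - I*√5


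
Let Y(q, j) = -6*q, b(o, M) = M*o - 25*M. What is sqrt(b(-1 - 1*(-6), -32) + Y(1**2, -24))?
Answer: sqrt(634) ≈ 25.179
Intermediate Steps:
b(o, M) = -25*M + M*o
sqrt(b(-1 - 1*(-6), -32) + Y(1**2, -24)) = sqrt(-32*(-25 + (-1 - 1*(-6))) - 6*1**2) = sqrt(-32*(-25 + (-1 + 6)) - 6*1) = sqrt(-32*(-25 + 5) - 6) = sqrt(-32*(-20) - 6) = sqrt(640 - 6) = sqrt(634)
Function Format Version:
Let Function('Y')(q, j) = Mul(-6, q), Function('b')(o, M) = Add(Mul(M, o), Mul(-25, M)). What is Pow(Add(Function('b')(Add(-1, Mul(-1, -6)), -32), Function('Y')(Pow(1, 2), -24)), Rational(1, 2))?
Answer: Pow(634, Rational(1, 2)) ≈ 25.179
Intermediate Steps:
Function('b')(o, M) = Add(Mul(-25, M), Mul(M, o))
Pow(Add(Function('b')(Add(-1, Mul(-1, -6)), -32), Function('Y')(Pow(1, 2), -24)), Rational(1, 2)) = Pow(Add(Mul(-32, Add(-25, Add(-1, Mul(-1, -6)))), Mul(-6, Pow(1, 2))), Rational(1, 2)) = Pow(Add(Mul(-32, Add(-25, Add(-1, 6))), Mul(-6, 1)), Rational(1, 2)) = Pow(Add(Mul(-32, Add(-25, 5)), -6), Rational(1, 2)) = Pow(Add(Mul(-32, -20), -6), Rational(1, 2)) = Pow(Add(640, -6), Rational(1, 2)) = Pow(634, Rational(1, 2))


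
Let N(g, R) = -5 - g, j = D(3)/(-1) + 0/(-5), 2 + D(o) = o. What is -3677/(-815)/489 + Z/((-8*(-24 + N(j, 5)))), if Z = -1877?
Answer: -747226547/89271840 ≈ -8.3702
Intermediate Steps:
D(o) = -2 + o
j = -1 (j = (-2 + 3)/(-1) + 0/(-5) = 1*(-1) + 0*(-1/5) = -1 + 0 = -1)
-3677/(-815)/489 + Z/((-8*(-24 + N(j, 5)))) = -3677/(-815)/489 - 1877*(-1/(8*(-24 + (-5 - 1*(-1))))) = -3677*(-1/815)*(1/489) - 1877*(-1/(8*(-24 + (-5 + 1)))) = (3677/815)*(1/489) - 1877*(-1/(8*(-24 - 4))) = 3677/398535 - 1877/((-8*(-28))) = 3677/398535 - 1877/224 = -747226547/89271840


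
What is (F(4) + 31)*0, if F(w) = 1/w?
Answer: 0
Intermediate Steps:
F(w) = 1/w
(F(4) + 31)*0 = (1/4 + 31)*0 = (¼ + 31)*0 = (125/4)*0 = 0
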